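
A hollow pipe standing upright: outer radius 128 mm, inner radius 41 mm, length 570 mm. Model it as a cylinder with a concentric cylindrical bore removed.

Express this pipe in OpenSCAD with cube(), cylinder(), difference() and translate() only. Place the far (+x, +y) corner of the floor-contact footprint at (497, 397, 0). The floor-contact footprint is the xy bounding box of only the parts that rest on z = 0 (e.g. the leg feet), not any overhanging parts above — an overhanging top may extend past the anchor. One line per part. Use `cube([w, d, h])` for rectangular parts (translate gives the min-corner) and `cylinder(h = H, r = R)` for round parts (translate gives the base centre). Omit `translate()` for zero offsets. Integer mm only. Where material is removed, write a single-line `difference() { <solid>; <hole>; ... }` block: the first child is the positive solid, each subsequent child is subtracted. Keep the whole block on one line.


difference() { translate([369, 269, 0]) cylinder(h = 570, r = 128); translate([369, 269, 0]) cylinder(h = 570, r = 41); }


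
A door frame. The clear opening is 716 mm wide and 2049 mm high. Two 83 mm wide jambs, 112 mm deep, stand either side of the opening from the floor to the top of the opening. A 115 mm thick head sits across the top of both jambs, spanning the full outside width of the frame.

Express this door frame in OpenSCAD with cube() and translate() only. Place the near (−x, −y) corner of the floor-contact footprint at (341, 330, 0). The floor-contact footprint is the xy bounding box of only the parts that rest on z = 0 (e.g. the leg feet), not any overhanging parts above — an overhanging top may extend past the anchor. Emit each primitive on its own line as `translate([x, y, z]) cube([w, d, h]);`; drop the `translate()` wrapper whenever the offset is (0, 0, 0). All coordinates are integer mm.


translate([341, 330, 0]) cube([83, 112, 2049]);
translate([1140, 330, 0]) cube([83, 112, 2049]);
translate([341, 330, 2049]) cube([882, 112, 115]);


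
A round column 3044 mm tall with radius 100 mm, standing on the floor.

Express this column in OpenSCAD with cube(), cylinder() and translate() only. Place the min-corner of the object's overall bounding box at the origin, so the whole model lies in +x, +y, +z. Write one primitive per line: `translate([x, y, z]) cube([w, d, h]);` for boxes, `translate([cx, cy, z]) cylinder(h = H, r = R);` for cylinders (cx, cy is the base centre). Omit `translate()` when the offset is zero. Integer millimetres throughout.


translate([100, 100, 0]) cylinder(h = 3044, r = 100);


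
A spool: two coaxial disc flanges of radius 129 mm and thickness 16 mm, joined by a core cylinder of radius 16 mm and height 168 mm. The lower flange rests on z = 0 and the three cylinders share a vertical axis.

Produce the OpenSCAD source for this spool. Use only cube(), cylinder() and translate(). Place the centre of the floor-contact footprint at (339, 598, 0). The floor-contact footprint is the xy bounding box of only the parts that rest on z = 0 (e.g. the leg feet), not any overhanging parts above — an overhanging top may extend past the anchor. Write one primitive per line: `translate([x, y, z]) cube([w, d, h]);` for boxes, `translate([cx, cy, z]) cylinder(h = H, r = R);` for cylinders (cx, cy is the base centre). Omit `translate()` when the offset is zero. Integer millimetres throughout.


translate([339, 598, 0]) cylinder(h = 16, r = 129);
translate([339, 598, 16]) cylinder(h = 168, r = 16);
translate([339, 598, 184]) cylinder(h = 16, r = 129);


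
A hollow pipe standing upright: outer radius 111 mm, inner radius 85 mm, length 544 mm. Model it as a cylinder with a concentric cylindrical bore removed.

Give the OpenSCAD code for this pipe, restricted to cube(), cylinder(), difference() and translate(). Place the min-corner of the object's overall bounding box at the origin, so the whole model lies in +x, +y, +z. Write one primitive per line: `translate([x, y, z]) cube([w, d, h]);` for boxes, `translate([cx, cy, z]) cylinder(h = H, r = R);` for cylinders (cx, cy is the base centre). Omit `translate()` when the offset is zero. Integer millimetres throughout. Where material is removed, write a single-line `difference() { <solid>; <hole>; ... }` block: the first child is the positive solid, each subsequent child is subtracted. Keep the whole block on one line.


difference() { translate([111, 111, 0]) cylinder(h = 544, r = 111); translate([111, 111, 0]) cylinder(h = 544, r = 85); }


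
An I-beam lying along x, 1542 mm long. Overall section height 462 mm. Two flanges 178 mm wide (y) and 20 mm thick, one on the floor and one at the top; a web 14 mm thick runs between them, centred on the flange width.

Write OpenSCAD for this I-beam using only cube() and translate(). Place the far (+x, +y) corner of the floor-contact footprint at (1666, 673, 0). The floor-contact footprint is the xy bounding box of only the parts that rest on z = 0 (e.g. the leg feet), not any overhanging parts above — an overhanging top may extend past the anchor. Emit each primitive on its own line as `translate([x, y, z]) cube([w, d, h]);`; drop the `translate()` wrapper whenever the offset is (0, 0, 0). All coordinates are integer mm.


translate([124, 495, 0]) cube([1542, 178, 20]);
translate([124, 577, 20]) cube([1542, 14, 422]);
translate([124, 495, 442]) cube([1542, 178, 20]);


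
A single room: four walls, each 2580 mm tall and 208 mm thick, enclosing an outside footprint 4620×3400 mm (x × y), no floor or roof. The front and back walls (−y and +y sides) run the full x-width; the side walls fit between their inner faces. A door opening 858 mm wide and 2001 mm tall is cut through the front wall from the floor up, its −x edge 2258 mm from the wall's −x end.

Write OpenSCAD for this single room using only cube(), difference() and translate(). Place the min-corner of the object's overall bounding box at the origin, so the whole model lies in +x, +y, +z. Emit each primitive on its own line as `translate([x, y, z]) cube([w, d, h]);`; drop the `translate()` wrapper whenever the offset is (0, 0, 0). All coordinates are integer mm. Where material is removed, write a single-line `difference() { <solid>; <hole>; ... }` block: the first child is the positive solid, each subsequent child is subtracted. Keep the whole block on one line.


difference() { cube([4620, 208, 2580]); translate([2258, 0, 0]) cube([858, 208, 2001]); }
translate([0, 3192, 0]) cube([4620, 208, 2580]);
translate([0, 208, 0]) cube([208, 2984, 2580]);
translate([4412, 208, 0]) cube([208, 2984, 2580]);


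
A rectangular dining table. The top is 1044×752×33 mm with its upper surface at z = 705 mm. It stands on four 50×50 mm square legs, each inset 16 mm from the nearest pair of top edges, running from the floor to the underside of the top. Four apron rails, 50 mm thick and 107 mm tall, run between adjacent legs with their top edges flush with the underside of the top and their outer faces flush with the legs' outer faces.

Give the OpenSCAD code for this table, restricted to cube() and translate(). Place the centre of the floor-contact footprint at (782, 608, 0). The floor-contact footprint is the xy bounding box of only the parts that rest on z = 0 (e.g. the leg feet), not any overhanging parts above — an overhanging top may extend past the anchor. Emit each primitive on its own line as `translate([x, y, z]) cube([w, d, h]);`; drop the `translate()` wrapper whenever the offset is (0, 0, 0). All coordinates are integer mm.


translate([260, 232, 672]) cube([1044, 752, 33]);
translate([276, 248, 0]) cube([50, 50, 672]);
translate([1238, 248, 0]) cube([50, 50, 672]);
translate([276, 918, 0]) cube([50, 50, 672]);
translate([1238, 918, 0]) cube([50, 50, 672]);
translate([326, 248, 565]) cube([912, 50, 107]);
translate([326, 918, 565]) cube([912, 50, 107]);
translate([276, 298, 565]) cube([50, 620, 107]);
translate([1238, 298, 565]) cube([50, 620, 107]);


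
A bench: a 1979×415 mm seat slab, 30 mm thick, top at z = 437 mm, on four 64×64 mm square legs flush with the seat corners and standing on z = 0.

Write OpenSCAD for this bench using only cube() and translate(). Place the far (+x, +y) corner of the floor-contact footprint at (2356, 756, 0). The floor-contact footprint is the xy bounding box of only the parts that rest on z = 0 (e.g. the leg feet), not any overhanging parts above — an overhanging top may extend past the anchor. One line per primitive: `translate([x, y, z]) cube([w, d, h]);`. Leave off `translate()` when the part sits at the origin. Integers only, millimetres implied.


translate([377, 341, 407]) cube([1979, 415, 30]);
translate([377, 341, 0]) cube([64, 64, 407]);
translate([377, 692, 0]) cube([64, 64, 407]);
translate([2292, 341, 0]) cube([64, 64, 407]);
translate([2292, 692, 0]) cube([64, 64, 407]);


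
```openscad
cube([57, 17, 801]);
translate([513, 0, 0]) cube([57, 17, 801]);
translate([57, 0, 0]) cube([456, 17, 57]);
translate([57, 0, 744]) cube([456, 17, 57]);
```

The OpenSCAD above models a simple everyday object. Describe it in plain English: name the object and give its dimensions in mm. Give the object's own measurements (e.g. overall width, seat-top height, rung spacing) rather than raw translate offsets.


A rectangular picture frame lying in the x–z plane (depth along y). The opening is 456 mm wide (x) by 687 mm tall (z), surrounded by a border 57 mm wide on all four sides. The frame is 17 mm deep and is made of two full-height vertical stiles with two horizontal rails fitted between them.


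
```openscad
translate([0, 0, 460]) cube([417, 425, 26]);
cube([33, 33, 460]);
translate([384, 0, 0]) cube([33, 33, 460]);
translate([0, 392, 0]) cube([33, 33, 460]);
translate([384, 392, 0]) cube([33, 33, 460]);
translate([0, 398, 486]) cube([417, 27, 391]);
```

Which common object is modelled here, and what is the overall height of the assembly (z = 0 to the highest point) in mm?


A chair. The overall height is 877 mm.

A slab on four corner posts with a tall panel at the back — a chair. The seat slab sits at z = 460 with thickness 26, and the 391 mm backrest starts at the seat top, so the overall height is 460 + 26 + 391 = 877 mm.


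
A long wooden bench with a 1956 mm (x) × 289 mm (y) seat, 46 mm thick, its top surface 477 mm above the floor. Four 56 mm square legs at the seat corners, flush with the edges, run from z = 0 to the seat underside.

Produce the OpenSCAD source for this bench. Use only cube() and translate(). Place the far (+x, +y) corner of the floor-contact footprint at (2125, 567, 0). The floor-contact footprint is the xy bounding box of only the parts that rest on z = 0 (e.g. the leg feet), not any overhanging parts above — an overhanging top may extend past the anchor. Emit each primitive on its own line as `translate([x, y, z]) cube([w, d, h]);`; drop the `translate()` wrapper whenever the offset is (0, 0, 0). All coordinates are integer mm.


translate([169, 278, 431]) cube([1956, 289, 46]);
translate([169, 278, 0]) cube([56, 56, 431]);
translate([169, 511, 0]) cube([56, 56, 431]);
translate([2069, 278, 0]) cube([56, 56, 431]);
translate([2069, 511, 0]) cube([56, 56, 431]);


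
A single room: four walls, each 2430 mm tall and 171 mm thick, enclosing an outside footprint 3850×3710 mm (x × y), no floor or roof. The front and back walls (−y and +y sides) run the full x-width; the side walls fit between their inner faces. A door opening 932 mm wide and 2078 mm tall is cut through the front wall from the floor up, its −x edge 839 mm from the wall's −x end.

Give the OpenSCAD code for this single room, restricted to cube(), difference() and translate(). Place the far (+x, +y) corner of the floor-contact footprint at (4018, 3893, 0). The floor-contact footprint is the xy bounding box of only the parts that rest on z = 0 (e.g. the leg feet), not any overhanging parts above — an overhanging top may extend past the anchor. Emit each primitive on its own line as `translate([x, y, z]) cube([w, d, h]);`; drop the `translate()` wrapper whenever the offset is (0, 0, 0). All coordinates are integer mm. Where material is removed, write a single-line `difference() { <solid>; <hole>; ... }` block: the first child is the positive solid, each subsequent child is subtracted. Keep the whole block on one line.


difference() { translate([168, 183, 0]) cube([3850, 171, 2430]); translate([1007, 183, 0]) cube([932, 171, 2078]); }
translate([168, 3722, 0]) cube([3850, 171, 2430]);
translate([168, 354, 0]) cube([171, 3368, 2430]);
translate([3847, 354, 0]) cube([171, 3368, 2430]);


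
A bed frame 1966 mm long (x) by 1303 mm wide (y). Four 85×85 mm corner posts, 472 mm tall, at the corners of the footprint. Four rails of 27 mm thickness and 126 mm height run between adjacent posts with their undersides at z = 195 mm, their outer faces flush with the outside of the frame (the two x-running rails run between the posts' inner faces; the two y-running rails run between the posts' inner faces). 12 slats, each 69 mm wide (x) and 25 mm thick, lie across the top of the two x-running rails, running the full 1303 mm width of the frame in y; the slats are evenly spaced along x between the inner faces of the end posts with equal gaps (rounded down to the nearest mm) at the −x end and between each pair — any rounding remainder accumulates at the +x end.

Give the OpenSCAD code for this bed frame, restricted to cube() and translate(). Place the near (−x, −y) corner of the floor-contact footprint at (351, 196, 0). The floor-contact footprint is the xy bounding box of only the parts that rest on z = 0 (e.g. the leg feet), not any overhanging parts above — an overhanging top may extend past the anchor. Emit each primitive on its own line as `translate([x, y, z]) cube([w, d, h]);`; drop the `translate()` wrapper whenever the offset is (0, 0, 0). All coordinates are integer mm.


translate([351, 196, 0]) cube([85, 85, 472]);
translate([351, 1414, 0]) cube([85, 85, 472]);
translate([2232, 196, 0]) cube([85, 85, 472]);
translate([2232, 1414, 0]) cube([85, 85, 472]);
translate([436, 196, 195]) cube([1796, 27, 126]);
translate([436, 1472, 195]) cube([1796, 27, 126]);
translate([351, 281, 195]) cube([27, 1133, 126]);
translate([2290, 281, 195]) cube([27, 1133, 126]);
translate([510, 196, 321]) cube([69, 1303, 25]);
translate([653, 196, 321]) cube([69, 1303, 25]);
translate([796, 196, 321]) cube([69, 1303, 25]);
translate([939, 196, 321]) cube([69, 1303, 25]);
translate([1082, 196, 321]) cube([69, 1303, 25]);
translate([1225, 196, 321]) cube([69, 1303, 25]);
translate([1368, 196, 321]) cube([69, 1303, 25]);
translate([1511, 196, 321]) cube([69, 1303, 25]);
translate([1654, 196, 321]) cube([69, 1303, 25]);
translate([1797, 196, 321]) cube([69, 1303, 25]);
translate([1940, 196, 321]) cube([69, 1303, 25]);
translate([2083, 196, 321]) cube([69, 1303, 25]);


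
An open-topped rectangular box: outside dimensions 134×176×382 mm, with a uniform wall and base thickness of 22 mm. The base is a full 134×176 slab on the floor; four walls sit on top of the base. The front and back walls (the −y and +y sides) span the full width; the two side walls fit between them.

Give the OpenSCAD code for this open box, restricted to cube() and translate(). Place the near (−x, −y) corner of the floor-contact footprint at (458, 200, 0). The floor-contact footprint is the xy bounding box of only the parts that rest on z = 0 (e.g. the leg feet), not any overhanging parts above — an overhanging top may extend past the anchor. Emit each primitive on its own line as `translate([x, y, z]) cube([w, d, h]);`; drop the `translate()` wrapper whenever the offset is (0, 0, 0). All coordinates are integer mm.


translate([458, 200, 0]) cube([134, 176, 22]);
translate([458, 200, 22]) cube([134, 22, 360]);
translate([458, 354, 22]) cube([134, 22, 360]);
translate([458, 222, 22]) cube([22, 132, 360]);
translate([570, 222, 22]) cube([22, 132, 360]);


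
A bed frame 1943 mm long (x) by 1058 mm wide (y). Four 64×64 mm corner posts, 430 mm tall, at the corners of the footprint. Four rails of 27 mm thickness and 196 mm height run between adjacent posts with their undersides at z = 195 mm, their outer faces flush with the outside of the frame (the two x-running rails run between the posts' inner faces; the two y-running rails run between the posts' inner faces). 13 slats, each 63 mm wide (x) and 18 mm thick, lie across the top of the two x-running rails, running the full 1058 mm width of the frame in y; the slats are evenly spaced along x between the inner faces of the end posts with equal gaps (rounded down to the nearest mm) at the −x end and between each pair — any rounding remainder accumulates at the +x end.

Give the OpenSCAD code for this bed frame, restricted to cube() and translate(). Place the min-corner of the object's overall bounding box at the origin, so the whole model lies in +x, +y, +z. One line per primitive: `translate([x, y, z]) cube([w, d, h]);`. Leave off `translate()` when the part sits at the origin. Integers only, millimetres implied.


cube([64, 64, 430]);
translate([0, 994, 0]) cube([64, 64, 430]);
translate([1879, 0, 0]) cube([64, 64, 430]);
translate([1879, 994, 0]) cube([64, 64, 430]);
translate([64, 0, 195]) cube([1815, 27, 196]);
translate([64, 1031, 195]) cube([1815, 27, 196]);
translate([0, 64, 195]) cube([27, 930, 196]);
translate([1916, 64, 195]) cube([27, 930, 196]);
translate([135, 0, 391]) cube([63, 1058, 18]);
translate([269, 0, 391]) cube([63, 1058, 18]);
translate([403, 0, 391]) cube([63, 1058, 18]);
translate([537, 0, 391]) cube([63, 1058, 18]);
translate([671, 0, 391]) cube([63, 1058, 18]);
translate([805, 0, 391]) cube([63, 1058, 18]);
translate([939, 0, 391]) cube([63, 1058, 18]);
translate([1073, 0, 391]) cube([63, 1058, 18]);
translate([1207, 0, 391]) cube([63, 1058, 18]);
translate([1341, 0, 391]) cube([63, 1058, 18]);
translate([1475, 0, 391]) cube([63, 1058, 18]);
translate([1609, 0, 391]) cube([63, 1058, 18]);
translate([1743, 0, 391]) cube([63, 1058, 18]);


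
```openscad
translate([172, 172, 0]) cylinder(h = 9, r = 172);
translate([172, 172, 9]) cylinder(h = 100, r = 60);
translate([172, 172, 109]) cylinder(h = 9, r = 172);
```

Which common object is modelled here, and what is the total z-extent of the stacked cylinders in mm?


A spool. The overall height is 118 mm.

Three coaxial cylinders, large–small–large — a spool. Two 9 mm flanges and a 100 mm core give 9 + 100 + 9 = 118 mm.


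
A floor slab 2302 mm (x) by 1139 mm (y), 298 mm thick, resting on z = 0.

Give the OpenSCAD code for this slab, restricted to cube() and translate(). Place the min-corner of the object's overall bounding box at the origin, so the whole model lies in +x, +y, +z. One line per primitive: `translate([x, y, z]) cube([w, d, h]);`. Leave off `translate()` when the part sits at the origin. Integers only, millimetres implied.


cube([2302, 1139, 298]);


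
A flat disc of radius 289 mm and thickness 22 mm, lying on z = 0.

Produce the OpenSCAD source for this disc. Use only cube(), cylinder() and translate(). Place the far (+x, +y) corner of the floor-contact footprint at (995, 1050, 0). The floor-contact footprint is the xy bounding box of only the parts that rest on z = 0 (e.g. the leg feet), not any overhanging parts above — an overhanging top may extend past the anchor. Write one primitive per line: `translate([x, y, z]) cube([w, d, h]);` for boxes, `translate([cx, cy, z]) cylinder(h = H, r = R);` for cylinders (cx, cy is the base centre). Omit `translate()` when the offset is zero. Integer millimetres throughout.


translate([706, 761, 0]) cylinder(h = 22, r = 289);


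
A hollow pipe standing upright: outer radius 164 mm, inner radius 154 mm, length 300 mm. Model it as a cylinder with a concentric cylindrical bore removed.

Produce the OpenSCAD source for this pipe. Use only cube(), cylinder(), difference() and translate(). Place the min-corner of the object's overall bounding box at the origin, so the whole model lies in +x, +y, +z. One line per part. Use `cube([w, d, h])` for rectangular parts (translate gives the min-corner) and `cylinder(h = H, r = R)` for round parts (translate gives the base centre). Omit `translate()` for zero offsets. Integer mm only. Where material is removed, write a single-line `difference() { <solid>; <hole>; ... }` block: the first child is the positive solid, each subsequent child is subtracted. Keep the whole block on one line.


difference() { translate([164, 164, 0]) cylinder(h = 300, r = 164); translate([164, 164, 0]) cylinder(h = 300, r = 154); }


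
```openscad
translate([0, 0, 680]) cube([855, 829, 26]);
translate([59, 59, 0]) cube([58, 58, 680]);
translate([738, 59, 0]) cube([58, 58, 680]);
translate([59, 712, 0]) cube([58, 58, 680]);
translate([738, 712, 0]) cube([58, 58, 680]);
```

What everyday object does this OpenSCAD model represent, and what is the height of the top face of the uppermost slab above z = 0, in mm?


A table. The table height is 706 mm.

A 855×829×26 slab sits at z = 680 on four 58 mm square posts — a table. The top surface is at 680 + 26 = 706 mm.


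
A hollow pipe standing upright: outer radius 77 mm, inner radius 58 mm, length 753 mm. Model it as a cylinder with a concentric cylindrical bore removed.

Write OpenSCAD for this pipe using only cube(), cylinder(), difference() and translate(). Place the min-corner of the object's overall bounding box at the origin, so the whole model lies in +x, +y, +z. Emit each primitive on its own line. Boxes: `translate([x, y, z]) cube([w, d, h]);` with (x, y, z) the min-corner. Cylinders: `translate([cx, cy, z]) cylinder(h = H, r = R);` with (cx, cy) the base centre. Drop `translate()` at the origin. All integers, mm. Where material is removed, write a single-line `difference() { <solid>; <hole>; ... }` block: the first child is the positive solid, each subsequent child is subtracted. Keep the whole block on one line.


difference() { translate([77, 77, 0]) cylinder(h = 753, r = 77); translate([77, 77, 0]) cylinder(h = 753, r = 58); }


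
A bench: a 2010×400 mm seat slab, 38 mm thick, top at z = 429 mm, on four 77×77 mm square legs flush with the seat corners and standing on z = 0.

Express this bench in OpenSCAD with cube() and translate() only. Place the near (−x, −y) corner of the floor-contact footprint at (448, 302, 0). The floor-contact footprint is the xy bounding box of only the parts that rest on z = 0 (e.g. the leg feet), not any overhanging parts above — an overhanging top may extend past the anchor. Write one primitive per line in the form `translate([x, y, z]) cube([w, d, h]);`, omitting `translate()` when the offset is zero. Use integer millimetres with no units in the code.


translate([448, 302, 391]) cube([2010, 400, 38]);
translate([448, 302, 0]) cube([77, 77, 391]);
translate([448, 625, 0]) cube([77, 77, 391]);
translate([2381, 302, 0]) cube([77, 77, 391]);
translate([2381, 625, 0]) cube([77, 77, 391]);


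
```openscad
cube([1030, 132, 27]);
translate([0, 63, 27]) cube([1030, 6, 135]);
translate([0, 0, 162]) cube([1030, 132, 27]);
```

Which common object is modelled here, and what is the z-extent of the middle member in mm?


An I-beam. The web height is 135 mm.

Two wide flanges with a thin centred web — an I-beam. Overall 189 mm minus two 27 mm flanges gives a web of 189 − 2·27 = 135 mm.


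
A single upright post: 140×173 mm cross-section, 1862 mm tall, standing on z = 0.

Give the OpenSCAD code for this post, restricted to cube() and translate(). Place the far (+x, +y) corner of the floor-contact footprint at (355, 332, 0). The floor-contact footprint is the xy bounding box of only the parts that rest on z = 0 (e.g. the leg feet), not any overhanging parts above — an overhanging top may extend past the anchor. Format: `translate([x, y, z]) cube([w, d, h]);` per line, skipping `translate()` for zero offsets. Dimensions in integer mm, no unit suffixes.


translate([215, 159, 0]) cube([140, 173, 1862]);


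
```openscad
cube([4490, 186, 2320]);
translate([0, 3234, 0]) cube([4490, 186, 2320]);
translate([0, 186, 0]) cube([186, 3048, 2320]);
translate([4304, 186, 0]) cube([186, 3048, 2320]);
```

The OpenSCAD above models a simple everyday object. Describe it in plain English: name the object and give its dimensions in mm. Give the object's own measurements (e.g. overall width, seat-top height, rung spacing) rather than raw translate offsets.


The wall frame of a small rectangular building: four walls, each 2320 mm tall and 186 mm thick, enclosing a footprint 4490 mm (x) by 3420 mm (y) outside-to-outside, with no floor or roof. The front and back walls (the −y and +y sides) span the full width; the two side walls fit between them.


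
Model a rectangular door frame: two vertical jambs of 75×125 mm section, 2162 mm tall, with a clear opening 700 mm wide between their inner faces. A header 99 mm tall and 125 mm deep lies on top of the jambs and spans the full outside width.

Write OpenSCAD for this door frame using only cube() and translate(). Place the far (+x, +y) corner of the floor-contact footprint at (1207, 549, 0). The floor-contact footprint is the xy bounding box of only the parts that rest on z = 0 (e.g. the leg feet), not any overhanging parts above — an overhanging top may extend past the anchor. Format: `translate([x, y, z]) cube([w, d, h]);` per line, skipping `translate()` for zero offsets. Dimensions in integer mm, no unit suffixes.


translate([357, 424, 0]) cube([75, 125, 2162]);
translate([1132, 424, 0]) cube([75, 125, 2162]);
translate([357, 424, 2162]) cube([850, 125, 99]);


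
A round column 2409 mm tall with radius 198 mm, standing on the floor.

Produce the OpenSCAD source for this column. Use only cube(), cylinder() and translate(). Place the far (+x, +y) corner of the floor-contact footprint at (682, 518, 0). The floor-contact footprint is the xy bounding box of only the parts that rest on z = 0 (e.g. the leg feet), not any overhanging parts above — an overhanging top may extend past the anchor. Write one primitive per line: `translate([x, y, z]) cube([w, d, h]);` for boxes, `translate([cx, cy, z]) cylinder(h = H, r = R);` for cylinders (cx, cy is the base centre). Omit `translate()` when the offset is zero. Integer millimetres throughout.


translate([484, 320, 0]) cylinder(h = 2409, r = 198);


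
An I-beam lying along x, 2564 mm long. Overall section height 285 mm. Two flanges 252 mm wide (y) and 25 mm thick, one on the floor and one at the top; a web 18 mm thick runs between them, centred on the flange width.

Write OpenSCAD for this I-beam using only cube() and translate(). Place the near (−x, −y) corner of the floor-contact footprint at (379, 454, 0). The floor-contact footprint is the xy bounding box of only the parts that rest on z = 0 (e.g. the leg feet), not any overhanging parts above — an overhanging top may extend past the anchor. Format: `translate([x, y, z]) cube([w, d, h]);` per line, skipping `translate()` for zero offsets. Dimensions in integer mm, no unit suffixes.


translate([379, 454, 0]) cube([2564, 252, 25]);
translate([379, 571, 25]) cube([2564, 18, 235]);
translate([379, 454, 260]) cube([2564, 252, 25]);


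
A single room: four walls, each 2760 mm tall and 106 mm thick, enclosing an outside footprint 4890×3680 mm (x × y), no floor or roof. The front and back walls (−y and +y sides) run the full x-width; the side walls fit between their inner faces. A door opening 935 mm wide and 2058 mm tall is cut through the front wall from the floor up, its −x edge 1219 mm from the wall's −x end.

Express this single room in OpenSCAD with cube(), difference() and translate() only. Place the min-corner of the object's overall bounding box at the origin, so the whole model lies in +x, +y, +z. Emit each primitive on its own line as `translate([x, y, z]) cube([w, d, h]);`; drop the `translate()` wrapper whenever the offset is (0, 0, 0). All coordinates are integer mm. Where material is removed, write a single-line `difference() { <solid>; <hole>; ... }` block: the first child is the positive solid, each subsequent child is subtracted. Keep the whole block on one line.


difference() { cube([4890, 106, 2760]); translate([1219, 0, 0]) cube([935, 106, 2058]); }
translate([0, 3574, 0]) cube([4890, 106, 2760]);
translate([0, 106, 0]) cube([106, 3468, 2760]);
translate([4784, 106, 0]) cube([106, 3468, 2760]);


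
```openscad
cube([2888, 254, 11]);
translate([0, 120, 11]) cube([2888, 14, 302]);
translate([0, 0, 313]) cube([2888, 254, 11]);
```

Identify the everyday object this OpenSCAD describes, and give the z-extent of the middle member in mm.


An I-beam. The web height is 302 mm.

Two wide flanges with a thin centred web — an I-beam. Overall 324 mm minus two 11 mm flanges gives a web of 324 − 2·11 = 302 mm.


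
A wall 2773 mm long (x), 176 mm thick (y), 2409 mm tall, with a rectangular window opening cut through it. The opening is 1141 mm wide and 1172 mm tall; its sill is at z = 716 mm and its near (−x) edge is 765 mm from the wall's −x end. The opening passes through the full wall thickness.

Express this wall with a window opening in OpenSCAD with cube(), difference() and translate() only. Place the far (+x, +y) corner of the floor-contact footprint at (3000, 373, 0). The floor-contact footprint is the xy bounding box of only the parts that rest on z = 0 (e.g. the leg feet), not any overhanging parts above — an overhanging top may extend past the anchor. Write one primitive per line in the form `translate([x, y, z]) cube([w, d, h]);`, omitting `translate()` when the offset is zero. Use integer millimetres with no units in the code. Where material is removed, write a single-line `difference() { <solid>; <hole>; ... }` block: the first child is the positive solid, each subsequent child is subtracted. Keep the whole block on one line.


difference() { translate([227, 197, 0]) cube([2773, 176, 2409]); translate([992, 197, 716]) cube([1141, 176, 1172]); }


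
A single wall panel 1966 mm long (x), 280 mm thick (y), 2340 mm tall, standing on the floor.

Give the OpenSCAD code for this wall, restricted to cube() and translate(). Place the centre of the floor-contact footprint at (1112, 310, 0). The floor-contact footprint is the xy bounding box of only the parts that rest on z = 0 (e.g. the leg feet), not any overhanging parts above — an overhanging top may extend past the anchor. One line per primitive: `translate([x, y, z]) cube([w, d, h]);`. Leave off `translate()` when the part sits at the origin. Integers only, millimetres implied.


translate([129, 170, 0]) cube([1966, 280, 2340]);


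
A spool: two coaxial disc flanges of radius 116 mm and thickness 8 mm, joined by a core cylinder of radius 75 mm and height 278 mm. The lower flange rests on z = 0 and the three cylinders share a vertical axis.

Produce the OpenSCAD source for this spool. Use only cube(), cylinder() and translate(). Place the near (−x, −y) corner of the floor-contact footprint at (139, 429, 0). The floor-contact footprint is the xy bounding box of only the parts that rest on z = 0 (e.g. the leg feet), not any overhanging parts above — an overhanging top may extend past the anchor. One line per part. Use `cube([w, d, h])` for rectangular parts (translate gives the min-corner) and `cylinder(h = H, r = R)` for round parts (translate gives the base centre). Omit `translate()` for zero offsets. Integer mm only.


translate([255, 545, 0]) cylinder(h = 8, r = 116);
translate([255, 545, 8]) cylinder(h = 278, r = 75);
translate([255, 545, 286]) cylinder(h = 8, r = 116);


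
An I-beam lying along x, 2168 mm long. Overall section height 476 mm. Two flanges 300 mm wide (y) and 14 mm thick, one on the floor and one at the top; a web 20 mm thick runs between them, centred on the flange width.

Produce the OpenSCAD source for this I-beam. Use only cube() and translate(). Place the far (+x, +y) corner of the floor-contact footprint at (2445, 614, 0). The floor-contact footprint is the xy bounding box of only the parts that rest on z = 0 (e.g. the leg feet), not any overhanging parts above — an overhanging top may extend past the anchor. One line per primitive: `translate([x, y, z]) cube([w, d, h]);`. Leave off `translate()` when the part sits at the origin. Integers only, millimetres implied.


translate([277, 314, 0]) cube([2168, 300, 14]);
translate([277, 454, 14]) cube([2168, 20, 448]);
translate([277, 314, 462]) cube([2168, 300, 14]);


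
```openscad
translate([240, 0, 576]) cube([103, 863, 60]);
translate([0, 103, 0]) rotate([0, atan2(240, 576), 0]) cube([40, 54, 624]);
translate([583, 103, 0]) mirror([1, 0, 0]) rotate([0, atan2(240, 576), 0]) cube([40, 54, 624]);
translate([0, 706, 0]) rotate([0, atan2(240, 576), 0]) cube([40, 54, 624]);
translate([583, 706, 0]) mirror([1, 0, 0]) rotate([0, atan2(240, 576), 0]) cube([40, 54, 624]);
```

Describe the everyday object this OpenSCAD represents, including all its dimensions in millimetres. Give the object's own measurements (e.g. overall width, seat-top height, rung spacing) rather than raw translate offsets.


A sawhorse. A 103×863×60 mm beam (x, y, z) sits on two A-frame leg pairs. Each pair is two raked legs of 40×54 mm section (54 mm along y) splaying symmetrically in x. Each leg rises 576 mm vertically over 240 mm of horizontal reach and is 624 mm long along its own axis. Every leg's outer bottom edge rests on the floor and its outer top edge meets a bottom edge of the beam — the left legs (tilting toward +x) meet the beam's −x bottom edge, the right legs (their mirror images, tilting toward −x) meet its +x bottom edge — so the leg tops tuck under the beam, the beam's underside is 576 mm above the floor, and the feet are 583 mm apart outside-to-outside with the beam centred between them. The two leg pairs are set in 103 mm from either end of the beam.


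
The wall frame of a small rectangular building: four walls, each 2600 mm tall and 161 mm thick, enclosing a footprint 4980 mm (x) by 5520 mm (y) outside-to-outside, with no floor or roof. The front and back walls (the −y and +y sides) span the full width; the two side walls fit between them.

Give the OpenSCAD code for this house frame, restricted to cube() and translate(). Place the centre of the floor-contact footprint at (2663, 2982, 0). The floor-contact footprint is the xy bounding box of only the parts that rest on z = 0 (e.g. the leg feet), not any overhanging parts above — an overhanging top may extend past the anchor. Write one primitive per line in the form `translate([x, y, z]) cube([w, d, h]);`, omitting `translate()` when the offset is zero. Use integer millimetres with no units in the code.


translate([173, 222, 0]) cube([4980, 161, 2600]);
translate([173, 5581, 0]) cube([4980, 161, 2600]);
translate([173, 383, 0]) cube([161, 5198, 2600]);
translate([4992, 383, 0]) cube([161, 5198, 2600]);


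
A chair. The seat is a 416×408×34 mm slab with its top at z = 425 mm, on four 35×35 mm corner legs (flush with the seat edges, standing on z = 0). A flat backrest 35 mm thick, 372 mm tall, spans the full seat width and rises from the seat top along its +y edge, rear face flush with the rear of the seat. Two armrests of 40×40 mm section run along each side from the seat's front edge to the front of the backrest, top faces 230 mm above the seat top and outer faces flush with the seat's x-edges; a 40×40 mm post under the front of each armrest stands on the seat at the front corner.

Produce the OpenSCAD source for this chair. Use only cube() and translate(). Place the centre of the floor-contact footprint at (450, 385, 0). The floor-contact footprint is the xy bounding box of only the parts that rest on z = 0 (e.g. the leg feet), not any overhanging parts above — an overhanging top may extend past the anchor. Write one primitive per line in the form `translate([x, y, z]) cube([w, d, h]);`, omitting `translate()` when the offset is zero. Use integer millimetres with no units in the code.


translate([242, 181, 391]) cube([416, 408, 34]);
translate([242, 181, 0]) cube([35, 35, 391]);
translate([623, 181, 0]) cube([35, 35, 391]);
translate([242, 554, 0]) cube([35, 35, 391]);
translate([623, 554, 0]) cube([35, 35, 391]);
translate([242, 554, 425]) cube([416, 35, 372]);
translate([242, 181, 615]) cube([40, 373, 40]);
translate([618, 181, 615]) cube([40, 373, 40]);
translate([242, 181, 425]) cube([40, 40, 190]);
translate([618, 181, 425]) cube([40, 40, 190]);


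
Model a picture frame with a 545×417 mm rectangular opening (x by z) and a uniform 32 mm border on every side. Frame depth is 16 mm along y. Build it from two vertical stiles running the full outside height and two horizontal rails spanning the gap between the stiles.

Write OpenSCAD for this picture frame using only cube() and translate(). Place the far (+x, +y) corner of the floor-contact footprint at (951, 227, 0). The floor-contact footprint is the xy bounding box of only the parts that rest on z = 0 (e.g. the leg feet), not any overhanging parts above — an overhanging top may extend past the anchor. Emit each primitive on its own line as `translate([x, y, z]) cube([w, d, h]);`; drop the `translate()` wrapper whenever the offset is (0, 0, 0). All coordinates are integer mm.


translate([342, 211, 0]) cube([32, 16, 481]);
translate([919, 211, 0]) cube([32, 16, 481]);
translate([374, 211, 0]) cube([545, 16, 32]);
translate([374, 211, 449]) cube([545, 16, 32]);


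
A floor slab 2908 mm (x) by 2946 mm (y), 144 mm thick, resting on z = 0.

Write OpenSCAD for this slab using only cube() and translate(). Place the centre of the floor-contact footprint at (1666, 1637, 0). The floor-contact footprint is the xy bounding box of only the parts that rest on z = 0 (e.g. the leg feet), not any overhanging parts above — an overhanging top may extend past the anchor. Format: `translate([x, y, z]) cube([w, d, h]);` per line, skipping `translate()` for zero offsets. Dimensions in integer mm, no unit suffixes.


translate([212, 164, 0]) cube([2908, 2946, 144]);


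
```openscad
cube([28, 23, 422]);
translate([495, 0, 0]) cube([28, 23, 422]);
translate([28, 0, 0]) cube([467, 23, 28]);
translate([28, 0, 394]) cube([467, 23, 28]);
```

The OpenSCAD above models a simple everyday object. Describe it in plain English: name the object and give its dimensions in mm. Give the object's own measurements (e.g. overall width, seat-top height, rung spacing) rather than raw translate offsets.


A rectangular picture frame lying in the x–z plane (depth along y). The opening is 467 mm wide (x) by 366 mm tall (z), surrounded by a border 28 mm wide on all four sides. The frame is 23 mm deep and is made of two full-height vertical stiles with two horizontal rails fitted between them.


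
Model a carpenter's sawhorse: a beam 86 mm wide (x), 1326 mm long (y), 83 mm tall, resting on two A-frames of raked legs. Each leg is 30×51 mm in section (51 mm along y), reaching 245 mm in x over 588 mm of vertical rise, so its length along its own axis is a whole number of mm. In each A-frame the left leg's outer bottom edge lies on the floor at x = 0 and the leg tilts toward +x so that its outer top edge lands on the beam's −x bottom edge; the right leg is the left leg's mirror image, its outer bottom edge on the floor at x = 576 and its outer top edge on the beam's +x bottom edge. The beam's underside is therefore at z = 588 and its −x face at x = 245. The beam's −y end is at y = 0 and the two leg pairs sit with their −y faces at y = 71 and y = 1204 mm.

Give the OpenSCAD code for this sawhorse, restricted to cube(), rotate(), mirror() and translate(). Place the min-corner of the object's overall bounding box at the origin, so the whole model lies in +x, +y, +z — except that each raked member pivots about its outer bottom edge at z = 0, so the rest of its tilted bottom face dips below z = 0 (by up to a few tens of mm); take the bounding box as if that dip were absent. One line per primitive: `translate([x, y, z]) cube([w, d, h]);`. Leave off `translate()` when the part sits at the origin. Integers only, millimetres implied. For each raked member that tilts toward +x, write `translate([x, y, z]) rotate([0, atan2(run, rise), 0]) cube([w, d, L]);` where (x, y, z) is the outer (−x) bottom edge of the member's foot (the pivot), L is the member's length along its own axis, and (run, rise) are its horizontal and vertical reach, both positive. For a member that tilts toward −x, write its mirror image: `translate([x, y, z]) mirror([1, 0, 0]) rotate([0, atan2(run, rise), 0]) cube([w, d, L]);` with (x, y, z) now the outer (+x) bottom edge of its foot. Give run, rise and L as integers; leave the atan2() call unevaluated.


translate([245, 0, 588]) cube([86, 1326, 83]);
translate([0, 71, 0]) rotate([0, atan2(245, 588), 0]) cube([30, 51, 637]);
translate([576, 71, 0]) mirror([1, 0, 0]) rotate([0, atan2(245, 588), 0]) cube([30, 51, 637]);
translate([0, 1204, 0]) rotate([0, atan2(245, 588), 0]) cube([30, 51, 637]);
translate([576, 1204, 0]) mirror([1, 0, 0]) rotate([0, atan2(245, 588), 0]) cube([30, 51, 637]);
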